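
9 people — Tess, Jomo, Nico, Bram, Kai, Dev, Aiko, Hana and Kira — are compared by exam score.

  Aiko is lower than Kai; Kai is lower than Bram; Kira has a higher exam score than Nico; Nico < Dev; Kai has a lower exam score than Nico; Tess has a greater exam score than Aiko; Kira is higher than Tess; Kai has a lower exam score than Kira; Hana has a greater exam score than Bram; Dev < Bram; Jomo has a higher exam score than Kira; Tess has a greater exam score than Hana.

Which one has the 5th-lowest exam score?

Bram

Piecing the relations together gives one ordering: Aiko < Kai < Nico < Dev < Bram < Hana < Tess < Kira < Jomo.
The 5th smallest is Bram.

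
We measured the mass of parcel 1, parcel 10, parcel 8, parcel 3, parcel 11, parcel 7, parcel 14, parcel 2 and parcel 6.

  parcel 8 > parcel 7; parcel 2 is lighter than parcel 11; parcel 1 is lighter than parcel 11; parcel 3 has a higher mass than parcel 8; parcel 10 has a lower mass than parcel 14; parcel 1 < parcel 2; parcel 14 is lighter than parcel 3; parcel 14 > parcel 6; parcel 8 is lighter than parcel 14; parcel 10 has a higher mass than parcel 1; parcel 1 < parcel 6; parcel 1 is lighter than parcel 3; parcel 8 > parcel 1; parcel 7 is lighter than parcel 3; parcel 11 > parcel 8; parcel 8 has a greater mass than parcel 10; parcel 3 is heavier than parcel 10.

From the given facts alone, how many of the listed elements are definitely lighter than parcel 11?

5

From parcel 11 the given relations immediately reach parcel 1, parcel 8, parcel 2.
From those, parcel 10, parcel 7 — 5 in total.
No other element is forced below parcel 11 by the given relations, so the count is 5.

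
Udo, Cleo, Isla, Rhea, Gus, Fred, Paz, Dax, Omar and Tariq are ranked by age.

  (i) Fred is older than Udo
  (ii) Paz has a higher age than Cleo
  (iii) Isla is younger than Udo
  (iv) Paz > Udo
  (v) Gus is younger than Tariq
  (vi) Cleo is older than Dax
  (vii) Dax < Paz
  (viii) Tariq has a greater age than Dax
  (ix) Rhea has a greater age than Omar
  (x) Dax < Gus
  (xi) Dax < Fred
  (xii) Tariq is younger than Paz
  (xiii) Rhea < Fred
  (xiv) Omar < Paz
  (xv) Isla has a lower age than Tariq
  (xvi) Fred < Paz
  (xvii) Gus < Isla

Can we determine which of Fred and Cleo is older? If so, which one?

undetermined

Following every chain through Cleo: above Cleo we get Paz; below Cleo we get Dax.
Fred is not reached, and no chain runs the other way from Fred to Cleo.
So the given relations leave the order of Cleo and Fred undetermined.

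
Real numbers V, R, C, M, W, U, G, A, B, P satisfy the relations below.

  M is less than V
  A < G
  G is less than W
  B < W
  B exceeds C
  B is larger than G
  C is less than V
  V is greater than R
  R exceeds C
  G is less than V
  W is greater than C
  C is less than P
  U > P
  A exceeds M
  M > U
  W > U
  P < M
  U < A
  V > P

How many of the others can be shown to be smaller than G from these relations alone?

Directly below G: A.
One step further: U, M (3 so far).
One step further: P (4 so far).
One step further: C (5 so far).
No other element is forced below G by the given relations, so the count is 5.

5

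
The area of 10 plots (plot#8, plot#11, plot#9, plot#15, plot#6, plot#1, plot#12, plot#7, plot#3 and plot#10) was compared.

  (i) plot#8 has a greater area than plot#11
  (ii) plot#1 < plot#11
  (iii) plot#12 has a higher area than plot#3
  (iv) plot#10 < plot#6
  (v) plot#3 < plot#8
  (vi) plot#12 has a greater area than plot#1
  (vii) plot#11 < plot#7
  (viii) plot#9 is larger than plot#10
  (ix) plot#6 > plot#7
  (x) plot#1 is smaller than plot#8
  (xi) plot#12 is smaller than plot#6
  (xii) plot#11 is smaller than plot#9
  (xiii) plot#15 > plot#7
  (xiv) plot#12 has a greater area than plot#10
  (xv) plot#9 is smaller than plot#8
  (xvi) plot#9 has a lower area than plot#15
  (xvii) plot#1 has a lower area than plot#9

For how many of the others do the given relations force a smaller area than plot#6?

6

From plot#6 the given relations immediately reach plot#10, plot#12, plot#7.
From those, plot#3, plot#1, plot#11 — 6 in total.
No other element is forced below plot#6 by the given relations, so the count is 6.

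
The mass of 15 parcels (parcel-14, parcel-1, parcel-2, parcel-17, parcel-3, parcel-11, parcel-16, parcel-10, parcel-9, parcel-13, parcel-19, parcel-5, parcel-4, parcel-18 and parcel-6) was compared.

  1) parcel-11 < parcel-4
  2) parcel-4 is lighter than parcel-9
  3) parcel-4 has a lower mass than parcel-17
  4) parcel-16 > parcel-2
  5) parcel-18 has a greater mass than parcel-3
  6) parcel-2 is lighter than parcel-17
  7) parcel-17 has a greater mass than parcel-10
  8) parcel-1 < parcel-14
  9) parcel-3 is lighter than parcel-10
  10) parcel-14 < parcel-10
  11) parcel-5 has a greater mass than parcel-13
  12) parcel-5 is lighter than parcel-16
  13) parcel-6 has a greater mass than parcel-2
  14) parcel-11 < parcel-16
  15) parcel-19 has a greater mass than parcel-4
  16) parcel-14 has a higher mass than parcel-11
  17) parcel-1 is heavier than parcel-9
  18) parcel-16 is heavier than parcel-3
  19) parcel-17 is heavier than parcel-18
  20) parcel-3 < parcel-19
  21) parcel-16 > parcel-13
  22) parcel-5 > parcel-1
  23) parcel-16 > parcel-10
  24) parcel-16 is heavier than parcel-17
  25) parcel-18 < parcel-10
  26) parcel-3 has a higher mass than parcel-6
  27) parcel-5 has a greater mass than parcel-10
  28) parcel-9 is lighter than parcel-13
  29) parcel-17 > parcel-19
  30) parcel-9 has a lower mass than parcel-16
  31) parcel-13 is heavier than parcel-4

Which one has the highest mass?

parcel-16

parcel-2 is not greatest since parcel-2 < parcel-16; parcel-6 is not greatest since parcel-6 < parcel-3; parcel-11 is not greatest since parcel-11 < parcel-16; parcel-4 is not greatest since parcel-4 < parcel-9; parcel-9 is not greatest since parcel-9 < parcel-13; parcel-13 is not greatest since parcel-13 < parcel-5; parcel-3 is not greatest since parcel-3 < parcel-10; parcel-1 is not greatest since parcel-1 < parcel-14; parcel-19 is not greatest since parcel-19 < parcel-17; parcel-18 is not greatest since parcel-18 < parcel-10; parcel-14 is not greatest since parcel-14 < parcel-10; parcel-10 is not greatest since parcel-10 < parcel-16; parcel-5 is not greatest since parcel-5 < parcel-16; parcel-17 is not greatest since parcel-17 < parcel-16.
Only parcel-16 has nothing above it, so parcel-16 is the highest mass.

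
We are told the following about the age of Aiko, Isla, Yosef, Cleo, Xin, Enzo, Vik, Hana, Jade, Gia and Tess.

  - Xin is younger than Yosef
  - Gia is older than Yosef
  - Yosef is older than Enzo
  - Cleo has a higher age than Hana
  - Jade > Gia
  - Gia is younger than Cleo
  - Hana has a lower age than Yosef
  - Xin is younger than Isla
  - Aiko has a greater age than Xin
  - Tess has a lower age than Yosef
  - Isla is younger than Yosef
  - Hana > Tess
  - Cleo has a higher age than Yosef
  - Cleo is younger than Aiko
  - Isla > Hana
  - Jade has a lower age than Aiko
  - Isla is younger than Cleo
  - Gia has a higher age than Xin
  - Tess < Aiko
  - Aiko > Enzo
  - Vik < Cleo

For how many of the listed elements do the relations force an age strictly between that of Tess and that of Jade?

4

The relations place Tess below Jade. An element lies strictly between them when it is forced above Tess and also forced below Jade.
Above Tess: {Hana, Isla, Yosef, Gia, Cleo, Aiko}. Below Jade: {Xin, Enzo, Hana, Isla, Yosef, Gia}.
Intersection: {Hana, Isla, Yosef, Gia} — 4.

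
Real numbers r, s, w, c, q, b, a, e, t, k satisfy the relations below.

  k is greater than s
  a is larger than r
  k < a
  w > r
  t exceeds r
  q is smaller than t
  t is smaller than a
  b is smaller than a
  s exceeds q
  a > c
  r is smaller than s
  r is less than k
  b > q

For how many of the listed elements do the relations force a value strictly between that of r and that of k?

Chaining upward from r reaches: s, t, w, a.
Chaining downward from k reaches: q, s.
Strictly between r and k are those in both lists: s — 1 element.

1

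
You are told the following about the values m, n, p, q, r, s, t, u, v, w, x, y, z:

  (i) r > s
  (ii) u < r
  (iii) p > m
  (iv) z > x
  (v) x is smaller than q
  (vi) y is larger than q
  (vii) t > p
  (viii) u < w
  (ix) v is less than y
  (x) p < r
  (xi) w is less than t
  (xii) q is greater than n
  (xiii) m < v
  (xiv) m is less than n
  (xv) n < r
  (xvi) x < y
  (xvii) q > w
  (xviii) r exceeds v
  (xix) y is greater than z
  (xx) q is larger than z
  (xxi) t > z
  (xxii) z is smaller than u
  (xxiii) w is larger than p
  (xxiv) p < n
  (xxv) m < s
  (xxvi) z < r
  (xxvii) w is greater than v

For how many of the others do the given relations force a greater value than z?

From z the given relations immediately reach u, r, t, q, y.
From those, w — 6 in total.
No other element is forced above z by the given relations, so the count is 6.

6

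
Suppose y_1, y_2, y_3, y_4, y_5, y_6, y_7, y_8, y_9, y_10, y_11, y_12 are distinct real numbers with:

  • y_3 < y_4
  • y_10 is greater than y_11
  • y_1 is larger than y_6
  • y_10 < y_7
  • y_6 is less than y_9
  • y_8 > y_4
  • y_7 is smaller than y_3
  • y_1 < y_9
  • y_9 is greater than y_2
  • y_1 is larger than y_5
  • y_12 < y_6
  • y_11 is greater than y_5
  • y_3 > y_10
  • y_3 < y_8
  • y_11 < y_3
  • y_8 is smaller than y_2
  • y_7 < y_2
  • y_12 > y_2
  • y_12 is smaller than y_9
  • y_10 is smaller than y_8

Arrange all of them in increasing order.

Nothing is placed below y_5, so it is least; from there y_5 < y_11; y_11 < y_10; y_10 < y_7; y_7 < y_3; y_3 < y_4; y_4 < y_8; y_8 < y_2; y_2 < y_12; y_12 < y_6; y_6 < y_1; y_1 < y_9, each given directly.

y_5 < y_11 < y_10 < y_7 < y_3 < y_4 < y_8 < y_2 < y_12 < y_6 < y_1 < y_9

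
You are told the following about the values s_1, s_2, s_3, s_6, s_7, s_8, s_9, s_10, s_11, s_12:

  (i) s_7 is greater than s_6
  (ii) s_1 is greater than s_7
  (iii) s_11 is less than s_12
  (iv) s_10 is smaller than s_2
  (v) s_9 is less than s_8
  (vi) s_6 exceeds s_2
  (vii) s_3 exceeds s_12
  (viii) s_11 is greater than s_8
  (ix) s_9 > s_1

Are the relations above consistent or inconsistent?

consistent

The single ordering s_10 < s_2 < s_6 < s_7 < s_1 < s_9 < s_8 < s_11 < s_12 < s_3 satisfies every listed relation, so no contradiction arises.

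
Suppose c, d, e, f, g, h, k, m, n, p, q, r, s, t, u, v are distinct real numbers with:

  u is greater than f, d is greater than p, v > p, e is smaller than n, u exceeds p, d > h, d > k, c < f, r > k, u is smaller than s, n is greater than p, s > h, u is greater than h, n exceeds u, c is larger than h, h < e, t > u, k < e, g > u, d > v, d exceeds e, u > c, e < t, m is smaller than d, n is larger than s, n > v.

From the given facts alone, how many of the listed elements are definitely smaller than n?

9

The elements the relations force below n are p, v, k, h, c, f, u, e, s — no chain reaches any other.
That is 9.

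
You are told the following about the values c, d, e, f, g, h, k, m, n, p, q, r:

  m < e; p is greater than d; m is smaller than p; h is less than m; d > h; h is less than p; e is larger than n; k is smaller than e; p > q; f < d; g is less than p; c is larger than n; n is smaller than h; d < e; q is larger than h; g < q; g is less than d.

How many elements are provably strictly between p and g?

Chaining upward from g reaches: d, q, e.
Chaining downward from p reaches: n, h, f, m, d, q.
Strictly between g and p are those in both lists: d, q — 2 elements.

2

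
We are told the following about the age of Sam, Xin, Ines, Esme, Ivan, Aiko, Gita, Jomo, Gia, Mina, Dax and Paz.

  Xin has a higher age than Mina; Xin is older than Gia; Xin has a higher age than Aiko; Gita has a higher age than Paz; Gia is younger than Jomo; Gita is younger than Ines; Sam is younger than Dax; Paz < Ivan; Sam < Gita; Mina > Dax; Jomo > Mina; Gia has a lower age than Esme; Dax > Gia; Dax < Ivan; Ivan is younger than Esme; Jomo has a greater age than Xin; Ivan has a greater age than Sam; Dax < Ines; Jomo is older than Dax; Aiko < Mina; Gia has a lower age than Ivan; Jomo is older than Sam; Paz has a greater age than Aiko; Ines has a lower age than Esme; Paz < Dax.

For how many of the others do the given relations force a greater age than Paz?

8

The elements the relations force above Paz are Dax, Ivan, Mina, Gita, Ines, Xin, Esme, Jomo — no chain reaches any other.
That is 8.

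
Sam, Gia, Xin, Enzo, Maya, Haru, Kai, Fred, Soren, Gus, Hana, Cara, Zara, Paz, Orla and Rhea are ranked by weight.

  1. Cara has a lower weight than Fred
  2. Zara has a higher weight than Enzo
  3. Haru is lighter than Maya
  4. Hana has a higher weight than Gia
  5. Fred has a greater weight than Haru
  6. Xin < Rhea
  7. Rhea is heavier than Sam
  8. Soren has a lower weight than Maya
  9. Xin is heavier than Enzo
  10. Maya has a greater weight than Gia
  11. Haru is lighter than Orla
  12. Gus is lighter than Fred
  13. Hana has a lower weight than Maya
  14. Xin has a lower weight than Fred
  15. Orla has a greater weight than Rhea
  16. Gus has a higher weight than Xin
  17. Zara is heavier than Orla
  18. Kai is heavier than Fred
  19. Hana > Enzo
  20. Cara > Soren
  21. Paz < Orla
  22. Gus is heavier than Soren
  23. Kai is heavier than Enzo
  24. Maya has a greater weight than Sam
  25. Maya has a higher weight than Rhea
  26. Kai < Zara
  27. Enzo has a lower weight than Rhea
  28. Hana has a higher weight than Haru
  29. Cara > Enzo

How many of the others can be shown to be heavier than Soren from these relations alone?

The elements the relations force above Soren are Cara, Gus, Fred, Kai, Maya, Zara — no chain reaches any other.
That is 6.

6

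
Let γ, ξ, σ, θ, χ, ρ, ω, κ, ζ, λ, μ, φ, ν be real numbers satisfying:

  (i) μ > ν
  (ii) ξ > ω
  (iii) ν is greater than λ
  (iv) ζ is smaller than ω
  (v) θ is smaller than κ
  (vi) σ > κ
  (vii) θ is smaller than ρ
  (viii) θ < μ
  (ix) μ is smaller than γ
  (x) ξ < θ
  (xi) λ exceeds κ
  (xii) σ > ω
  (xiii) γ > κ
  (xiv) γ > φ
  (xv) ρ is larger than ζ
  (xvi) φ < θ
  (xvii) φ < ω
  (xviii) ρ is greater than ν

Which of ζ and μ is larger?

μ

The relevant relations are ζ < ω; ω < ξ; ξ < θ; θ < κ; κ < λ; λ < ν; ν < μ.
Chaining these gives ζ < ω < ξ < θ < κ < λ < ν < μ.
So ζ < μ; μ is the larger of the two.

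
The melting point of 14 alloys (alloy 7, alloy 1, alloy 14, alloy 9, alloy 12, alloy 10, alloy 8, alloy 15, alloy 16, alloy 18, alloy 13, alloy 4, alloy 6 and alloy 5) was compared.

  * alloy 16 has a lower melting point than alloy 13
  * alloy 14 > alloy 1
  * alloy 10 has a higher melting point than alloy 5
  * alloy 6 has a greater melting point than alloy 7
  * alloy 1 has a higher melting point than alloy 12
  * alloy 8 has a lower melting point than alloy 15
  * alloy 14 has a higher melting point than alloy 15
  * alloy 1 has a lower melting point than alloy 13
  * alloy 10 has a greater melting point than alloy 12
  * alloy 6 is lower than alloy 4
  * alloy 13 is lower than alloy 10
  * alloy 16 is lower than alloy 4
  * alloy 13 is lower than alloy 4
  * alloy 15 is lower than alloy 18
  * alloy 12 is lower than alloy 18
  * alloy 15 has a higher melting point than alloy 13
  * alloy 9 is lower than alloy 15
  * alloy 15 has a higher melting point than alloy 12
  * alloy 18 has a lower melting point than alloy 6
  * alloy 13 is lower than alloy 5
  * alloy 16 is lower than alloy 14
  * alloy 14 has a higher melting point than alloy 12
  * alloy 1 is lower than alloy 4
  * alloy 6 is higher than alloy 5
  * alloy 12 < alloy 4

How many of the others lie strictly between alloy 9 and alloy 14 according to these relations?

Chaining upward from alloy 9 reaches: alloy 15, alloy 18, alloy 6, alloy 4.
Chaining downward from alloy 14 reaches: alloy 8, alloy 12, alloy 16, alloy 1, alloy 13, alloy 15.
Strictly between alloy 9 and alloy 14 are those in both lists: alloy 15 — 1 element.

1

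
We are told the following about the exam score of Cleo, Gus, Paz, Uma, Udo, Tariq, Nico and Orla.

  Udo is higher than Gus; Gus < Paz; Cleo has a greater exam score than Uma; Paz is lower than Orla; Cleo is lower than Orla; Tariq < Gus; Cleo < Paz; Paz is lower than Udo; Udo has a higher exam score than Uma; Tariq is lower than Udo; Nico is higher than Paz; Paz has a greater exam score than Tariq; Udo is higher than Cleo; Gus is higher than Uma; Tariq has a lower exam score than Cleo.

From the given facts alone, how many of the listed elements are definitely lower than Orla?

Directly below Orla: Cleo, Paz.
One step further: Uma, Tariq, Gus (5 so far).
Nothing else is reachable below Orla; 5 in all.

5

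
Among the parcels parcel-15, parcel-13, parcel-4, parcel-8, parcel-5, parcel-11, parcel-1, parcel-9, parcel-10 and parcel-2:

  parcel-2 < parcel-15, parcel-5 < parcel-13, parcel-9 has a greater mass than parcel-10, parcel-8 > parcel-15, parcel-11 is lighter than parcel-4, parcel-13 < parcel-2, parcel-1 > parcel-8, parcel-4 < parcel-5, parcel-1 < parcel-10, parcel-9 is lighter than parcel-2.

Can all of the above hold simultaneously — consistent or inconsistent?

inconsistent

Chaining the given relations yields parcel-2 < parcel-15 < parcel-8 < parcel-1 < parcel-10 < parcel-9, so parcel-2 < parcel-9. But one relation states parcel-9 < parcel-2. These cannot both hold.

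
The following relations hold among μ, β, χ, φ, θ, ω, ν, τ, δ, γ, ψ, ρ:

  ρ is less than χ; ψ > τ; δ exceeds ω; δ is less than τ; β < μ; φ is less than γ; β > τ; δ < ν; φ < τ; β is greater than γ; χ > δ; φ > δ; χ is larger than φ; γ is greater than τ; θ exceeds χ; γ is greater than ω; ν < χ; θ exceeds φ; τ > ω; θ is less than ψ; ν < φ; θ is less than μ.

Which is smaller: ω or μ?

ω

ω < δ and δ < ν give ω < ν.
Then ν < φ extends the chain to φ.
With φ < τ: ω < δ < ν < φ < τ.
Then τ < γ extends the chain to γ.
With γ < β: ω < δ < ν < φ < τ < γ < β.
Then β < μ extends the chain to μ.
So ω < μ; ω is the smaller of the two.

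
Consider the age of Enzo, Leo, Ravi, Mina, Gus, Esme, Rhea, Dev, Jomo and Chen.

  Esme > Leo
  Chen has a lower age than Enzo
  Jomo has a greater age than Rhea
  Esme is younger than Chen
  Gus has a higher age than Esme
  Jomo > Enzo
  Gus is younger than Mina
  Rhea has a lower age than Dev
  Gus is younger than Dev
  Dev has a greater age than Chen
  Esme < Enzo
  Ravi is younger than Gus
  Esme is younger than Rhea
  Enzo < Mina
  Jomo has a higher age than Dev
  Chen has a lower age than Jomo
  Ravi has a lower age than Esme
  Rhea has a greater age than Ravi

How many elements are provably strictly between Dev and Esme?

The relations place Esme below Dev. An element lies strictly between them when it is forced above Esme and also forced below Dev.
Above Esme: {Chen, Enzo, Rhea, Gus, Jomo, Mina}. Below Dev: {Ravi, Leo, Chen, Rhea, Gus}.
Intersection: {Chen, Rhea, Gus} — 3.

3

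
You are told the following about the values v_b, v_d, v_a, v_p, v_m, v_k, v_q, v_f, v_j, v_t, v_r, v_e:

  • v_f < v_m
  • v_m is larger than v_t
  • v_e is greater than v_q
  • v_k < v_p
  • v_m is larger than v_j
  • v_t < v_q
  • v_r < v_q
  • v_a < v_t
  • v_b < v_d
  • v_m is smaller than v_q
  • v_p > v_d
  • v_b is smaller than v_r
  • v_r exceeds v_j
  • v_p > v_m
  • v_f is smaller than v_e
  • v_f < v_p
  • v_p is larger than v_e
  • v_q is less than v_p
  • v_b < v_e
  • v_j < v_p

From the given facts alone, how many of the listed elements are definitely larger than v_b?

The elements the relations force above v_b are v_r, v_q, v_e, v_d, v_p — no chain reaches any other.
That is 5.

5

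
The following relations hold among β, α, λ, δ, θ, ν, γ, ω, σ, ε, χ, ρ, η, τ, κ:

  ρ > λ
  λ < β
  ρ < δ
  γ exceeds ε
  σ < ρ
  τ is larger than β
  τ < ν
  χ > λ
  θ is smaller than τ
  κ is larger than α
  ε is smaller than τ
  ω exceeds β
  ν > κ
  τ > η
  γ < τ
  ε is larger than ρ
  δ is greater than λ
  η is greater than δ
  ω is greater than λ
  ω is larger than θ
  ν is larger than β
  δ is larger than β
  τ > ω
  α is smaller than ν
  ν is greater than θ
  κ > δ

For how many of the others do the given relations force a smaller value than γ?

The elements the relations force below γ are σ, λ, ρ, ε — no chain reaches any other.
That is 4.

4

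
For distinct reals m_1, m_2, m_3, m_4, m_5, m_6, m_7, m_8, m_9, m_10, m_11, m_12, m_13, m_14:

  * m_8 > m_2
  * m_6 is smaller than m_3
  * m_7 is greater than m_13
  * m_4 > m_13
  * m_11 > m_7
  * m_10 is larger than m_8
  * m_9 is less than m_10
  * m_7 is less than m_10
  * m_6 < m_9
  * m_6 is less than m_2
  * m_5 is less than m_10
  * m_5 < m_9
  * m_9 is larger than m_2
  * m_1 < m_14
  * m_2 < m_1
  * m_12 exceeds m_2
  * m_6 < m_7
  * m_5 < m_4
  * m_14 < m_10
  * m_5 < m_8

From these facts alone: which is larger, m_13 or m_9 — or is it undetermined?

Following every chain through m_13: above m_13 we get m_7, m_4, m_11, m_10.
m_9 is not reached, and no chain runs the other way from m_9 to m_13.
So the given relations leave the order of m_13 and m_9 undetermined.

undetermined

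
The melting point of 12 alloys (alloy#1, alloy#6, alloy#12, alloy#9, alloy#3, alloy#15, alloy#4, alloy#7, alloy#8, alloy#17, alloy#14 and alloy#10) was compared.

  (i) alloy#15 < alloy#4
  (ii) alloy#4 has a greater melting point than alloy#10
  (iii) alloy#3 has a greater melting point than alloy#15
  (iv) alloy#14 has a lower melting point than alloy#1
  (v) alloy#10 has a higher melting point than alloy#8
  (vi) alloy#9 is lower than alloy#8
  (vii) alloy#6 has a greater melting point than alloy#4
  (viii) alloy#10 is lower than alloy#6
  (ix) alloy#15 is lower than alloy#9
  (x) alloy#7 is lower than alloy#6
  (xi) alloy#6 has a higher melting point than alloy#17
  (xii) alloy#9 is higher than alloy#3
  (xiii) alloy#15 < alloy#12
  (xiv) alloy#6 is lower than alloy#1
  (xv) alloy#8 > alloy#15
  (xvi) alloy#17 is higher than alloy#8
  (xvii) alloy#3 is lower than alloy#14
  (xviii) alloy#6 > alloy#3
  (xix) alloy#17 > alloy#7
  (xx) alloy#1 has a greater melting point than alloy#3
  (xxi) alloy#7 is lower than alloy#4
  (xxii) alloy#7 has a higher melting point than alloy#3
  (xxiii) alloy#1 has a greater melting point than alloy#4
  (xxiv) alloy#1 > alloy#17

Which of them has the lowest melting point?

alloy#15

alloy#3 is not least since alloy#15 < alloy#3; alloy#14 is not least since alloy#3 < alloy#14; alloy#7 is not least since alloy#3 < alloy#7; alloy#12 is not least since alloy#15 < alloy#12; alloy#9 is not least since alloy#15 < alloy#9; alloy#8 is not least since alloy#9 < alloy#8; alloy#17 is not least since alloy#7 < alloy#17; alloy#10 is not least since alloy#8 < alloy#10; alloy#4 is not least since alloy#10 < alloy#4; alloy#6 is not least since alloy#7 < alloy#6; alloy#1 is not least since alloy#4 < alloy#1.
Only alloy#15 has nothing below it, so alloy#15 is the lowest melting point.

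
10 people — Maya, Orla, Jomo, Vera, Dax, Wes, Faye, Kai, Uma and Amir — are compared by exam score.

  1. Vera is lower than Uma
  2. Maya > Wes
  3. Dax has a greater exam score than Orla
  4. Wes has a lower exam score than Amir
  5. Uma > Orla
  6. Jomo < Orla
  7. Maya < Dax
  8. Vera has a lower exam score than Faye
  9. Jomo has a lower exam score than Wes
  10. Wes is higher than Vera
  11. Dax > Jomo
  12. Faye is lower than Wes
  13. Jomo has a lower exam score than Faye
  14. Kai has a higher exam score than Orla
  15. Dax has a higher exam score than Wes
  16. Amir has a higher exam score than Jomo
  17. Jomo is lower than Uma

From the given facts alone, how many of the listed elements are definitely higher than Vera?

Directly above Vera: Faye, Wes, Uma.
One step further: Amir, Maya, Dax (6 so far).
Nothing else is reachable above Vera; 6 in all.

6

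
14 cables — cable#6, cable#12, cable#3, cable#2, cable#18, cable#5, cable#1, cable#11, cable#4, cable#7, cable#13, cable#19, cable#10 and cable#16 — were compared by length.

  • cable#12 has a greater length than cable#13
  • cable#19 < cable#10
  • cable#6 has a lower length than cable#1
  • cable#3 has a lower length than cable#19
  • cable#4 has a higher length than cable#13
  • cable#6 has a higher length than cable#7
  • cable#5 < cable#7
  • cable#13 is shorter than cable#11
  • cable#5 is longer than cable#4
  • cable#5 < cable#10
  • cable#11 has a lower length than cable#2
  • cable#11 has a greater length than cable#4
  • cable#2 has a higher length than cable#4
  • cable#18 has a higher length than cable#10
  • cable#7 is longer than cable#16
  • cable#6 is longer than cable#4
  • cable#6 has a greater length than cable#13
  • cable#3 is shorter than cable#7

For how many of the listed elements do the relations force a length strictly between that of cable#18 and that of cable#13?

The relations place cable#13 below cable#18. An element lies strictly between them when it is forced above cable#13 and also forced below cable#18.
Above cable#13: {cable#12, cable#4, cable#5, cable#10, cable#7, cable#6, cable#11, cable#1, cable#2}. Below cable#18: {cable#3, cable#4, cable#19, cable#5, cable#10}.
Intersection: {cable#4, cable#5, cable#10} — 3.

3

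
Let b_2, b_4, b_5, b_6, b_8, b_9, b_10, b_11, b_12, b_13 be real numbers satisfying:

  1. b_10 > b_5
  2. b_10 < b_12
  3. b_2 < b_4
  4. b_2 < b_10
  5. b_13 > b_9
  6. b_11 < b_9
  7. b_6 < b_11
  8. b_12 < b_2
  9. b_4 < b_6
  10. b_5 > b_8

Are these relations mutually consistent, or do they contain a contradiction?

We have b_2 < b_10 stated directly, yet also b_10 < b_12 < b_2 by chaining the others — so b_10 < b_2. Contradiction.

inconsistent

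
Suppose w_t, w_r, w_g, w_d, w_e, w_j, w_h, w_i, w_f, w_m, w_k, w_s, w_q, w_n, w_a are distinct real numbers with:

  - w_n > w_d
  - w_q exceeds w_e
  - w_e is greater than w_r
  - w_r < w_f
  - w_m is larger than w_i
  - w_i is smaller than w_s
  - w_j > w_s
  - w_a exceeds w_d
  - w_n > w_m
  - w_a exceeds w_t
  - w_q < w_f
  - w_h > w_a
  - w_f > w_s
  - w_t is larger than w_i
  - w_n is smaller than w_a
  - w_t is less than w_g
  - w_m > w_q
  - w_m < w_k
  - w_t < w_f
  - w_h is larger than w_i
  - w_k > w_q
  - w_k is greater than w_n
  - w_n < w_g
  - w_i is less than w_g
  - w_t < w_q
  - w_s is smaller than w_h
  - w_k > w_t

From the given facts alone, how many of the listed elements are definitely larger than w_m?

5

From w_m the given relations immediately reach w_n, w_k.
From those, w_a, w_g — 4 in total.
From those, w_h — 5 in total.
Nothing else is reachable above w_m; 5 in all.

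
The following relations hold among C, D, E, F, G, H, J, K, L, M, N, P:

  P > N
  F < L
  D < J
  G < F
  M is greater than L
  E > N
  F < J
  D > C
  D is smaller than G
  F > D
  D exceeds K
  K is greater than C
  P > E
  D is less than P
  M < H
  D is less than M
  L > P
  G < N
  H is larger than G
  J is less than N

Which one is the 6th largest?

The consecutive relations fix a unique order: C < K < D < G < F < J < N < E < P < L < M < H.
Counting 6 from the largest end gives N.

N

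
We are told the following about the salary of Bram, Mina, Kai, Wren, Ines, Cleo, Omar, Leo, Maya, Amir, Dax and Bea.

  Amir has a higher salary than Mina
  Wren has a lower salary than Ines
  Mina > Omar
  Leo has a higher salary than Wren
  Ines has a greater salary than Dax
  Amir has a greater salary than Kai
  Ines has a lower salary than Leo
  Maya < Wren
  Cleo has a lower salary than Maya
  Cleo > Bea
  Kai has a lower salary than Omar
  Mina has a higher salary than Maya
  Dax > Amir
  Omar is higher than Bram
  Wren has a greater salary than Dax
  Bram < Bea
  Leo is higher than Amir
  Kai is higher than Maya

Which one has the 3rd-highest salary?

Wren

The consecutive relations fix a unique order: Bram < Bea < Cleo < Maya < Kai < Omar < Mina < Amir < Dax < Wren < Ines < Leo.
The 3rd largest is Wren.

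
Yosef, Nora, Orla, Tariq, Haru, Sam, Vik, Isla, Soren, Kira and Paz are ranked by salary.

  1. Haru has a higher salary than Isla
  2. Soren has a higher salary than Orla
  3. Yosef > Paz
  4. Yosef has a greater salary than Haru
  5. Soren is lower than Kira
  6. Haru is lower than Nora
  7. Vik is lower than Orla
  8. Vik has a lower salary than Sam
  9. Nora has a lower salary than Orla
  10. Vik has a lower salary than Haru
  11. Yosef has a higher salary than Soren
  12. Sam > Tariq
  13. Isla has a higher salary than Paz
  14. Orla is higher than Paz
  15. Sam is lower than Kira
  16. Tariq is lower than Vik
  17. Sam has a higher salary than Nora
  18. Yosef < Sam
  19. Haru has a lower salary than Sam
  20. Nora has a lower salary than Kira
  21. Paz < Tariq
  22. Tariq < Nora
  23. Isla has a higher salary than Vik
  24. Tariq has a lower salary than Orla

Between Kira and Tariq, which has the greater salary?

Chaining the given relations: Tariq < Vik < Isla < Haru < Nora < Orla < Soren < Yosef < Sam < Kira.
So Tariq < Kira; Kira is the higher of the two.

Kira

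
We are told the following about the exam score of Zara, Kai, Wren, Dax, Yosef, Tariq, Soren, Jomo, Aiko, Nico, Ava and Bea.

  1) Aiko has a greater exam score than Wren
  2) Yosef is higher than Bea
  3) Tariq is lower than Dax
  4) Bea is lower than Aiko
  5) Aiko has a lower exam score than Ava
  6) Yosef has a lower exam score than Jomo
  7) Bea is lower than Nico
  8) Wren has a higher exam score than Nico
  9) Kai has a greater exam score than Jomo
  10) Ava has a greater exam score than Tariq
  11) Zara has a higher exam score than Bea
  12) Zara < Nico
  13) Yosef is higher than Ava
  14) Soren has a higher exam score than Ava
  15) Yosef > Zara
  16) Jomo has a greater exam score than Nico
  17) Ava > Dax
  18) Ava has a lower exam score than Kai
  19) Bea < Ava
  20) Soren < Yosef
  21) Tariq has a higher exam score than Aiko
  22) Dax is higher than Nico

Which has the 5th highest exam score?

Piecing the relations together gives one ordering: Bea < Zara < Nico < Wren < Aiko < Tariq < Dax < Ava < Soren < Yosef < Jomo < Kai.
Counting 5 from the largest end gives Ava.

Ava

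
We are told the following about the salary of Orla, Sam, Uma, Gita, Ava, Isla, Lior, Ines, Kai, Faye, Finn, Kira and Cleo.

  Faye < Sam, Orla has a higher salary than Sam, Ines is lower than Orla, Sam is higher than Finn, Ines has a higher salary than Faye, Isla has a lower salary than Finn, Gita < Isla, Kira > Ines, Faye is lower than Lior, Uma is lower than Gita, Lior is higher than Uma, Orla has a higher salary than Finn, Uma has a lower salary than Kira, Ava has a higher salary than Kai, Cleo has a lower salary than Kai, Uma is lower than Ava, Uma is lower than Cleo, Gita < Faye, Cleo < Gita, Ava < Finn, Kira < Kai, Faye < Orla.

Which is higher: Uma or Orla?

Uma < Cleo and Cleo < Gita give Uma < Gita.
Then Gita < Faye extends the chain to Faye.
With Faye < Ines: Uma < Cleo < Gita < Faye < Ines.
With Ines < Kira: Uma < Cleo < Gita < Faye < Ines < Kira.
With Kira < Kai: Uma < Cleo < Gita < Faye < Ines < Kira < Kai.
Then Kai < Ava extends the chain to Ava.
With Ava < Finn: Uma < Cleo < Gita < Faye < Ines < Kira < Kai < Ava < Finn.
With Finn < Sam: Uma < Cleo < Gita < Faye < Ines < Kira < Kai < Ava < Finn < Sam.
Then Sam < Orla extends the chain to Orla.
So Uma < Orla; Orla is the higher of the two.

Orla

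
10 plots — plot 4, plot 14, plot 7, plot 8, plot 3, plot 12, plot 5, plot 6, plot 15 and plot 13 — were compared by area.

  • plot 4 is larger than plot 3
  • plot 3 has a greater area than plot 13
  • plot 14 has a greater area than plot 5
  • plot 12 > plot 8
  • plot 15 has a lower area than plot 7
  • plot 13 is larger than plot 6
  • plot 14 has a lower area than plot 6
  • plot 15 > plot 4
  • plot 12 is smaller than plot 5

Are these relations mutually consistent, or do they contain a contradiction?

consistent

The single ordering plot 8 < plot 12 < plot 5 < plot 14 < plot 6 < plot 13 < plot 3 < plot 4 < plot 15 < plot 7 satisfies every listed relation, so no contradiction arises.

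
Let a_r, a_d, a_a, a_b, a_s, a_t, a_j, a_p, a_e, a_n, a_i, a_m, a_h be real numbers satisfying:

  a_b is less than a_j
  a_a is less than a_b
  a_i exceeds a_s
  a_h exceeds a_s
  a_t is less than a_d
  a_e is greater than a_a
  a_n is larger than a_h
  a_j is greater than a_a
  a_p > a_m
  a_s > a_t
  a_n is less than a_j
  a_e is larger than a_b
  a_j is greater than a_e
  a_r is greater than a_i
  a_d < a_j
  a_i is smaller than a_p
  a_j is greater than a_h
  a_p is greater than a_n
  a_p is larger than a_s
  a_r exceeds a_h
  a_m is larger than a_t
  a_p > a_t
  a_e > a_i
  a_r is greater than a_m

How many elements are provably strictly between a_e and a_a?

The relations place a_a below a_e. An element lies strictly between them when it is forced above a_a and also forced below a_e.
Above a_a: {a_b, a_j}. Below a_e: {a_t, a_s, a_i, a_b}.
Intersection: {a_b} — 1.

1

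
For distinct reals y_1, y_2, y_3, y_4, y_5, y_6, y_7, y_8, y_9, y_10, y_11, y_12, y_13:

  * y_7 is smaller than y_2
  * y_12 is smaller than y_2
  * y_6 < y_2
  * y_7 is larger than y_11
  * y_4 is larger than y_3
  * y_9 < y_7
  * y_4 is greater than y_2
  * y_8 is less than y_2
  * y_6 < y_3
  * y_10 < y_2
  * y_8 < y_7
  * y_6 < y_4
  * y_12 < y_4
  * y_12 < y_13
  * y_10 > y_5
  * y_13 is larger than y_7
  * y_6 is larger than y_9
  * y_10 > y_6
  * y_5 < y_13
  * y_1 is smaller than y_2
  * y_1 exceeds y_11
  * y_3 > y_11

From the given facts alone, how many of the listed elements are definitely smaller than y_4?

11

The elements the relations force below y_4 are y_8, y_11, y_9, y_6, y_7, y_5, y_1, y_10, y_3, y_12, y_2 — no chain reaches any other.
That is 11.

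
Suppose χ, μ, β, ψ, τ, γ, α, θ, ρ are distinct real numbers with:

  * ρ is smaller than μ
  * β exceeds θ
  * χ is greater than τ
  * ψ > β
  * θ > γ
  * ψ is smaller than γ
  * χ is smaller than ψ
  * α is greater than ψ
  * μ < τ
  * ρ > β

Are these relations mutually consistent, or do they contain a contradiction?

inconsistent

We have ψ < γ stated directly, yet also γ < θ < β < ρ < μ < τ < χ < ψ by chaining the others — so γ < ψ. Contradiction.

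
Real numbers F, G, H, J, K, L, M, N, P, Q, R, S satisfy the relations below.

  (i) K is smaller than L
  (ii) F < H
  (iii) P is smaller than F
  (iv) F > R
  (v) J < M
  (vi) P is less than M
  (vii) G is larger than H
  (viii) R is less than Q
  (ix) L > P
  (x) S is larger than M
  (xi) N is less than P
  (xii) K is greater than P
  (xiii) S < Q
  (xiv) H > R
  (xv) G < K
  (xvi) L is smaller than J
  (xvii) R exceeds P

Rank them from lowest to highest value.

Nothing is placed below N, so it is least; from there N < P; P < R; R < F; F < H; H < G; G < K; K < L; L < J; J < M; M < S; S < Q, each given directly.

N < P < R < F < H < G < K < L < J < M < S < Q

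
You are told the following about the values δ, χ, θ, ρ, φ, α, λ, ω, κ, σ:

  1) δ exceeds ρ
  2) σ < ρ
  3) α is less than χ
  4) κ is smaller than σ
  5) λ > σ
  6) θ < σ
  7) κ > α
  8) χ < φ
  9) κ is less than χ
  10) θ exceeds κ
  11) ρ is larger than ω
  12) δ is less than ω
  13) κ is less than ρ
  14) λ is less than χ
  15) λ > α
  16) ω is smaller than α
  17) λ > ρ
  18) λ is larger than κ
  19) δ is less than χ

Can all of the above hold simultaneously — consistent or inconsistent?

inconsistent

Chaining the given relations yields δ < ω < α < κ < θ < σ < ρ, so δ < ρ. But one relation states ρ < δ. These cannot both hold.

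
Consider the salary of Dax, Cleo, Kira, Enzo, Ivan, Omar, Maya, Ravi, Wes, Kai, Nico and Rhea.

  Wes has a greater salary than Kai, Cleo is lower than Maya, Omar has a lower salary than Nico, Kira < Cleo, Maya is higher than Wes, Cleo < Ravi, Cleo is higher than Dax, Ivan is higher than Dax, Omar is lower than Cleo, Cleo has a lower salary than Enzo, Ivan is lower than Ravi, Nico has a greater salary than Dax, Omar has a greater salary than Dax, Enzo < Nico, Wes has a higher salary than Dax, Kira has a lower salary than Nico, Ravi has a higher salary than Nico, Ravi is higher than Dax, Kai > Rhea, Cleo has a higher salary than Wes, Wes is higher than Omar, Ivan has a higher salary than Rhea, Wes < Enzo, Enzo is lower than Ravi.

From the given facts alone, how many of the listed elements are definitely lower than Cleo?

The elements the relations force below Cleo are Kira, Rhea, Dax, Omar, Kai, Wes — no chain reaches any other.
That is 6.

6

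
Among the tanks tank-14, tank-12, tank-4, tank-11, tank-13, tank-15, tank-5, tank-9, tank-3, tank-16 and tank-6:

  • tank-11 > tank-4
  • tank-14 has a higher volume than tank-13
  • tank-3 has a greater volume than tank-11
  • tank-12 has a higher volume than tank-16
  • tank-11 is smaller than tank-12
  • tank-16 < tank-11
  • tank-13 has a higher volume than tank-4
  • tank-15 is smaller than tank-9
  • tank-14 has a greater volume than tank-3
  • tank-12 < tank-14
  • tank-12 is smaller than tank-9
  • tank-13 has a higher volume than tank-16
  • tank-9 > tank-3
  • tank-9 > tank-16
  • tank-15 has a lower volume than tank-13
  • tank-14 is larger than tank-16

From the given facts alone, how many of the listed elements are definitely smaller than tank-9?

The elements the relations force below tank-9 are tank-15, tank-4, tank-16, tank-11, tank-3, tank-12 — no chain reaches any other.
That is 6.

6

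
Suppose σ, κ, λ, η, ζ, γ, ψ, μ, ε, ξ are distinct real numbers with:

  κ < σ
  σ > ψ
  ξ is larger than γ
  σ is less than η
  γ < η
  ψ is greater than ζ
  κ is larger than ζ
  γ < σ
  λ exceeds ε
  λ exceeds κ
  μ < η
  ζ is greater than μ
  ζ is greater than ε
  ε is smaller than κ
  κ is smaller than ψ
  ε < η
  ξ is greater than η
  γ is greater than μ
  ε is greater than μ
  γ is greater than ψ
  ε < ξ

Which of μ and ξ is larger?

The relevant relations are μ < ε; ε < ζ; ζ < κ; κ < ψ; ψ < γ; γ < σ; σ < η; η < ξ.
Chaining these gives μ < ε < ζ < κ < ψ < γ < σ < η < ξ.
So μ < ξ; ξ is the larger of the two.

ξ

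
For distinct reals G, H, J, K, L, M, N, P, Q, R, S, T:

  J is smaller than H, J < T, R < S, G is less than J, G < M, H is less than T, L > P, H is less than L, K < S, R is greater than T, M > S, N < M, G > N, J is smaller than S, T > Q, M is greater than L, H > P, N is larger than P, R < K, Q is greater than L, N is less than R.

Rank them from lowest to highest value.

Nothing is placed below P, so it is least; from there P < N; N < G; G < J; J < H; H < L; L < Q; Q < T; T < R; R < K; K < S; S < M, each given directly.

P < N < G < J < H < L < Q < T < R < K < S < M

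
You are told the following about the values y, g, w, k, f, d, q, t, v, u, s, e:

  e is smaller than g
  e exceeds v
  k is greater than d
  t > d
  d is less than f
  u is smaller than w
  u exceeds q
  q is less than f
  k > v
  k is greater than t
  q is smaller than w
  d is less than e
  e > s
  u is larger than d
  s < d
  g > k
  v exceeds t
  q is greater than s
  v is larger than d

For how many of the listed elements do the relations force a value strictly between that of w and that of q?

Chaining upward from q reaches: f, u.
Chaining downward from w reaches: s, d, u.
Strictly between q and w are those in both lists: u — 1 element.

1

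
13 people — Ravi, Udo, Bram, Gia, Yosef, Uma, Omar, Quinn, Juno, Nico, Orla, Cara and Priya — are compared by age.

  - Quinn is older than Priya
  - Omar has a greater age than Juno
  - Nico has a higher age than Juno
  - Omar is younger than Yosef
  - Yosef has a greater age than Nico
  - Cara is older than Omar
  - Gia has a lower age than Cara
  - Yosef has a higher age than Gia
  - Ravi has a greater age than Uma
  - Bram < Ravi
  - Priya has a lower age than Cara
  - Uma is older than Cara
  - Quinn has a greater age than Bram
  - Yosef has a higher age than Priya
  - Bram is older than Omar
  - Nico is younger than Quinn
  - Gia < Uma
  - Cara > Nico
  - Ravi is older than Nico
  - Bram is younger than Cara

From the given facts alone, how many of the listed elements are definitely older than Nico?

5

From Nico the given relations immediately reach Yosef, Cara, Ravi, Quinn.
From those, Uma — 5 in total.
Nothing else is reachable above Nico; 5 in all.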